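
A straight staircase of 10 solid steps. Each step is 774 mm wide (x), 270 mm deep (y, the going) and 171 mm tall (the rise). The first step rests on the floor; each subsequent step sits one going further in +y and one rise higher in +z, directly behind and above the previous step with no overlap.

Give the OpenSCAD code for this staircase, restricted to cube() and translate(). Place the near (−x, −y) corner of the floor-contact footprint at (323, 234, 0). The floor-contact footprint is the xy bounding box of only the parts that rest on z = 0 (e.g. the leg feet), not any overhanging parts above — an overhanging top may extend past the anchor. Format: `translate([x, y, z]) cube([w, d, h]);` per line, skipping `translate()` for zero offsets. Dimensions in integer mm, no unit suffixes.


translate([323, 234, 0]) cube([774, 270, 171]);
translate([323, 504, 171]) cube([774, 270, 171]);
translate([323, 774, 342]) cube([774, 270, 171]);
translate([323, 1044, 513]) cube([774, 270, 171]);
translate([323, 1314, 684]) cube([774, 270, 171]);
translate([323, 1584, 855]) cube([774, 270, 171]);
translate([323, 1854, 1026]) cube([774, 270, 171]);
translate([323, 2124, 1197]) cube([774, 270, 171]);
translate([323, 2394, 1368]) cube([774, 270, 171]);
translate([323, 2664, 1539]) cube([774, 270, 171]);


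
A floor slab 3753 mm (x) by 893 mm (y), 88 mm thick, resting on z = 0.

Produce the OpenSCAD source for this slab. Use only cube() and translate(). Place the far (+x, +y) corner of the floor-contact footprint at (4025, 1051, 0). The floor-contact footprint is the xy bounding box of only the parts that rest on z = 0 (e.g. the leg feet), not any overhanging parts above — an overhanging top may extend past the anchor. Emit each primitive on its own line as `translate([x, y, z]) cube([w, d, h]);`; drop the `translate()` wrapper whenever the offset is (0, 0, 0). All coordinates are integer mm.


translate([272, 158, 0]) cube([3753, 893, 88]);


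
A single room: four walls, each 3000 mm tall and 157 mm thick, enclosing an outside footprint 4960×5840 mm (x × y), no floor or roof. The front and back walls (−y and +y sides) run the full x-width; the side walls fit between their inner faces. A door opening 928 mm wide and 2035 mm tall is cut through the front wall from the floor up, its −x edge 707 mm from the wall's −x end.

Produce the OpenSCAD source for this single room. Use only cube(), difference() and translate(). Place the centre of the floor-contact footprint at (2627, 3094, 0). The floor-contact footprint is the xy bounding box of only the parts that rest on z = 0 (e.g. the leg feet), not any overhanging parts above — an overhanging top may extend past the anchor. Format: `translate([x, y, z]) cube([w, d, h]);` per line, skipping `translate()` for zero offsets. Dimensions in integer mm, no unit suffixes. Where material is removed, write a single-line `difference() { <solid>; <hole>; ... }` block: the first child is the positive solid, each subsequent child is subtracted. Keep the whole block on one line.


difference() { translate([147, 174, 0]) cube([4960, 157, 3000]); translate([854, 174, 0]) cube([928, 157, 2035]); }
translate([147, 5857, 0]) cube([4960, 157, 3000]);
translate([147, 331, 0]) cube([157, 5526, 3000]);
translate([4950, 331, 0]) cube([157, 5526, 3000]);


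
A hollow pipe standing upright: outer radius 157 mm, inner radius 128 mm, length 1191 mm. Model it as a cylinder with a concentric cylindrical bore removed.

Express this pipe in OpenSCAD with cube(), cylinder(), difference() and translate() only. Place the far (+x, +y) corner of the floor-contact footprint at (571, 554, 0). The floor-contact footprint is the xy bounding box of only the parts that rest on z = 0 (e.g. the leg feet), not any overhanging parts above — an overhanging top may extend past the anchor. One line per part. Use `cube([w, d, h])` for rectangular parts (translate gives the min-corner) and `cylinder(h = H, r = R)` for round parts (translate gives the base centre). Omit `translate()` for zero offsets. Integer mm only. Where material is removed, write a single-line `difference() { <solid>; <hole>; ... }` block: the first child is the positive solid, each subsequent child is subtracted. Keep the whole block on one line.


difference() { translate([414, 397, 0]) cylinder(h = 1191, r = 157); translate([414, 397, 0]) cylinder(h = 1191, r = 128); }


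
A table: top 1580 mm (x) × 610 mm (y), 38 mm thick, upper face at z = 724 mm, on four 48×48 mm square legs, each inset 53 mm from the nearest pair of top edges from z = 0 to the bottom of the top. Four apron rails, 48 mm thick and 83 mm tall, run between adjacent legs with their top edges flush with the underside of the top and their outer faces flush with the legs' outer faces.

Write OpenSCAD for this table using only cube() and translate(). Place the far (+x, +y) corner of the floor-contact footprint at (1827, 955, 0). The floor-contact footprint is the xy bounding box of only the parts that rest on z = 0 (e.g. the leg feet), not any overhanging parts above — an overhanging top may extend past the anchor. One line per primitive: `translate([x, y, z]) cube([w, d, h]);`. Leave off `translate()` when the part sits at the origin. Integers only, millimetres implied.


// leg_h = 724 - 38 = 686
// apron z = 686 - 83 = 603
translate([300, 398, 686]) cube([1580, 610, 38]);
translate([353, 451, 0]) cube([48, 48, 686]);
translate([1779, 451, 0]) cube([48, 48, 686]);
translate([353, 907, 0]) cube([48, 48, 686]);
translate([1779, 907, 0]) cube([48, 48, 686]);
translate([401, 451, 603]) cube([1378, 48, 83]);
translate([401, 907, 603]) cube([1378, 48, 83]);
translate([353, 499, 603]) cube([48, 408, 83]);
translate([1779, 499, 603]) cube([48, 408, 83]);


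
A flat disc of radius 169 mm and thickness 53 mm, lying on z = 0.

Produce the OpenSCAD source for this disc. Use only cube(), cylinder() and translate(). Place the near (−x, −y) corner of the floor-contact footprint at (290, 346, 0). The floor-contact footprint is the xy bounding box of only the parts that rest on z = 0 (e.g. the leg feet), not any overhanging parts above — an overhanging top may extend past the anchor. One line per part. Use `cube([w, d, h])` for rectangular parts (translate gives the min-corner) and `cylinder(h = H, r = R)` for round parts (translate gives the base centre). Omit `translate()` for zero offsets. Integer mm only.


translate([459, 515, 0]) cylinder(h = 53, r = 169);


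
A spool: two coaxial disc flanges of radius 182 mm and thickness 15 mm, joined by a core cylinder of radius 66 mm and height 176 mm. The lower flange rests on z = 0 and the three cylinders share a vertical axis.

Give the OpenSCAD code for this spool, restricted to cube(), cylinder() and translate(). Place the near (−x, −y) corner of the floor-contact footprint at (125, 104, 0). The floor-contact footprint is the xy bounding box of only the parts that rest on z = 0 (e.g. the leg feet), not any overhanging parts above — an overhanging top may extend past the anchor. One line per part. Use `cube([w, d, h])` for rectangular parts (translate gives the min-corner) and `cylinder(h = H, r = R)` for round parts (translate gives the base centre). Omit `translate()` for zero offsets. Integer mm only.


translate([307, 286, 0]) cylinder(h = 15, r = 182);
translate([307, 286, 15]) cylinder(h = 176, r = 66);
translate([307, 286, 191]) cylinder(h = 15, r = 182);


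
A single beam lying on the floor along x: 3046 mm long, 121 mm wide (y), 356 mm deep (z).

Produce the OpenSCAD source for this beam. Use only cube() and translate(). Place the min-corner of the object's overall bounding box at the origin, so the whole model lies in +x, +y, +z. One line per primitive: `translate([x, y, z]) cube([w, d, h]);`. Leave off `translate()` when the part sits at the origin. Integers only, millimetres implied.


cube([3046, 121, 356]);


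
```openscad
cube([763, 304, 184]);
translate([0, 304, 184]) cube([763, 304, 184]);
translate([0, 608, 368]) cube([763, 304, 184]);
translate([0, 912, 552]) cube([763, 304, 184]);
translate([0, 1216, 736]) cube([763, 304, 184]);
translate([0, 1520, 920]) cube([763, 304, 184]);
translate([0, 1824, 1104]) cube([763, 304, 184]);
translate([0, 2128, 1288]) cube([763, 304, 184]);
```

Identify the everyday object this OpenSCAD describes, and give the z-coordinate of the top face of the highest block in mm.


A staircase. The total rise is 1472 mm.

8 identical blocks, each offset up and back from the previous — a staircase. Each step is 184 mm tall and there are 8 of them, so the total rise is 8 × 184 = 1472 mm.


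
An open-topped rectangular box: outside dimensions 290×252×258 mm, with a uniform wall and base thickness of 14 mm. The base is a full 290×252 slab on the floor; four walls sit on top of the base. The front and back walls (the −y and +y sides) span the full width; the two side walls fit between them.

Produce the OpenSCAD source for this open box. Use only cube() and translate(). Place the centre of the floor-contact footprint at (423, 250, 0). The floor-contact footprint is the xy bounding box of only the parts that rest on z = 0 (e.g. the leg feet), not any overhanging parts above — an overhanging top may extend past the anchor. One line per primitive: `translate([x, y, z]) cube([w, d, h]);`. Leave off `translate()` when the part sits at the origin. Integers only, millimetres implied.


translate([278, 124, 0]) cube([290, 252, 14]);
translate([278, 124, 14]) cube([290, 14, 244]);
translate([278, 362, 14]) cube([290, 14, 244]);
translate([278, 138, 14]) cube([14, 224, 244]);
translate([554, 138, 14]) cube([14, 224, 244]);


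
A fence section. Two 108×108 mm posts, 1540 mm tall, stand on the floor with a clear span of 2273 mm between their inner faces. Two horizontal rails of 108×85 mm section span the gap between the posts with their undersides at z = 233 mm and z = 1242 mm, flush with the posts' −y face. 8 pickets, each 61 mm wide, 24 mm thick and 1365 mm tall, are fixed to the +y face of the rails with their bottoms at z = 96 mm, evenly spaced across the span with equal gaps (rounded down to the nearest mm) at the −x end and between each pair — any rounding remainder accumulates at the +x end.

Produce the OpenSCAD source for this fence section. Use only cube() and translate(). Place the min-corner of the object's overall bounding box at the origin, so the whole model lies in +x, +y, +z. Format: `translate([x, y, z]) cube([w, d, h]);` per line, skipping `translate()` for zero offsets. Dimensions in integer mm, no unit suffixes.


cube([108, 108, 1540]);
translate([2381, 0, 0]) cube([108, 108, 1540]);
translate([108, 0, 233]) cube([2273, 108, 85]);
translate([108, 0, 1242]) cube([2273, 108, 85]);
translate([306, 108, 96]) cube([61, 24, 1365]);
translate([565, 108, 96]) cube([61, 24, 1365]);
translate([824, 108, 96]) cube([61, 24, 1365]);
translate([1083, 108, 96]) cube([61, 24, 1365]);
translate([1342, 108, 96]) cube([61, 24, 1365]);
translate([1601, 108, 96]) cube([61, 24, 1365]);
translate([1860, 108, 96]) cube([61, 24, 1365]);
translate([2119, 108, 96]) cube([61, 24, 1365]);


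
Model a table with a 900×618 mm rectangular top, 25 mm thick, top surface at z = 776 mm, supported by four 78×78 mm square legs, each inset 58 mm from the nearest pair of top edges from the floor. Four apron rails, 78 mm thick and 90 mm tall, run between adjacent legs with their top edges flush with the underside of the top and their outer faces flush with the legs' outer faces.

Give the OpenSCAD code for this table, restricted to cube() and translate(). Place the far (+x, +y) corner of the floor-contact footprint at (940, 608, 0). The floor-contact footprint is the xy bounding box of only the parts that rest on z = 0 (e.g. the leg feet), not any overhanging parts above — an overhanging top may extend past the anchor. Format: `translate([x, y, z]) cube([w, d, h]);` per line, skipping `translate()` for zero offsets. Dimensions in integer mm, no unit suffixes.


// leg_h = 776 - 25 = 751
// apron z = 751 - 90 = 661
translate([98, 48, 751]) cube([900, 618, 25]);
translate([156, 106, 0]) cube([78, 78, 751]);
translate([862, 106, 0]) cube([78, 78, 751]);
translate([156, 530, 0]) cube([78, 78, 751]);
translate([862, 530, 0]) cube([78, 78, 751]);
translate([234, 106, 661]) cube([628, 78, 90]);
translate([234, 530, 661]) cube([628, 78, 90]);
translate([156, 184, 661]) cube([78, 346, 90]);
translate([862, 184, 661]) cube([78, 346, 90]);


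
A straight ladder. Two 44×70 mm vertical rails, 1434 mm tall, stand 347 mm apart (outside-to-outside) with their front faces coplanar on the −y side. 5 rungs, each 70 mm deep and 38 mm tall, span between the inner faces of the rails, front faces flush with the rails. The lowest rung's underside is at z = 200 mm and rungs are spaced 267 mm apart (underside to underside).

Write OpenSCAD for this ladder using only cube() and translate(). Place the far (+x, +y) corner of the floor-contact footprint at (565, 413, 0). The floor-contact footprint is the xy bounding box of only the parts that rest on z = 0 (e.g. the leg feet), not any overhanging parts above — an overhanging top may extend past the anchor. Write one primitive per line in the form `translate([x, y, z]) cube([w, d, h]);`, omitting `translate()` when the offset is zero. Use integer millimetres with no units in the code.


translate([218, 343, 0]) cube([44, 70, 1434]);
translate([521, 343, 0]) cube([44, 70, 1434]);
translate([262, 343, 200]) cube([259, 70, 38]);
translate([262, 343, 467]) cube([259, 70, 38]);
translate([262, 343, 734]) cube([259, 70, 38]);
translate([262, 343, 1001]) cube([259, 70, 38]);
translate([262, 343, 1268]) cube([259, 70, 38]);


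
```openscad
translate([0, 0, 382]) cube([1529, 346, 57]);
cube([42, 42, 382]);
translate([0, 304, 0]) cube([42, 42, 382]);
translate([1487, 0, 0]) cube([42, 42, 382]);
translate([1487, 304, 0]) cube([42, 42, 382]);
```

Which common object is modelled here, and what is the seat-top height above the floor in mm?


A bench. The seat-top height is 439 mm.

A long slab on four corner posts — a bench. The slab sits at z = 382 with thickness 57, so the top is 382 + 57 = 439 mm.


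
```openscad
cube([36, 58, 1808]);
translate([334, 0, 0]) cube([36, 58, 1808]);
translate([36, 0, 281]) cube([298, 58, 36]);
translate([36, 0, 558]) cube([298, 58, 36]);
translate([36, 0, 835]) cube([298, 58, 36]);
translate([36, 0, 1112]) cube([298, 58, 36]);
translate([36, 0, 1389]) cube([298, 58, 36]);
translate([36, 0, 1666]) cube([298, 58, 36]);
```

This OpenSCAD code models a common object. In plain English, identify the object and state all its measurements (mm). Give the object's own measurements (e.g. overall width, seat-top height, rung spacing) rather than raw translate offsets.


A straight ladder. Two 36×58 mm vertical rails, 1808 mm tall, stand 370 mm apart (outside-to-outside) with their front faces coplanar on the −y side. 6 rungs, each 58 mm deep and 36 mm tall, span between the inner faces of the rails, front faces flush with the rails. The lowest rung's underside is at z = 281 mm and rungs are spaced 277 mm apart (underside to underside).


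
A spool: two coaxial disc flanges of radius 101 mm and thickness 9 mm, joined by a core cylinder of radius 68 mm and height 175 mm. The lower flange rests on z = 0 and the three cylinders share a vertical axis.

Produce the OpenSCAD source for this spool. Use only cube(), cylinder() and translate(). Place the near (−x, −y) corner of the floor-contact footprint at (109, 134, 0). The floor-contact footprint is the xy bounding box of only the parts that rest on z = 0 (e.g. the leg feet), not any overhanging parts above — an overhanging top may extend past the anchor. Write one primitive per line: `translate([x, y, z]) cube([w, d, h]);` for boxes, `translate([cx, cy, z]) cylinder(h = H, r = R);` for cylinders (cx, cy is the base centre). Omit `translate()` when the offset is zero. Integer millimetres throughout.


translate([210, 235, 0]) cylinder(h = 9, r = 101);
translate([210, 235, 9]) cylinder(h = 175, r = 68);
translate([210, 235, 184]) cylinder(h = 9, r = 101);


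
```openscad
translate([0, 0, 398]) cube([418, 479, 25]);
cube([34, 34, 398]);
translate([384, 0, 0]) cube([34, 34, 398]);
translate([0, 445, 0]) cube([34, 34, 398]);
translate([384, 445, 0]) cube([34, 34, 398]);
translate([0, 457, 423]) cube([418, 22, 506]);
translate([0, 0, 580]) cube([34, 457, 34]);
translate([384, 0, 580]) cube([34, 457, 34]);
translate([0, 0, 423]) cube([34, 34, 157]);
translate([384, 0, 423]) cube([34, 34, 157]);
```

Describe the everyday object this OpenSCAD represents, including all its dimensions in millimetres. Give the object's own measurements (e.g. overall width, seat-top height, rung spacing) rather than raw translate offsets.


A chair. The seat is a 418×479×25 mm slab with its top at z = 423 mm, on four 34×34 mm corner legs (flush with the seat edges, standing on z = 0). A flat backrest 22 mm thick, 506 mm tall, spans the full seat width and rises from the seat top along its +y edge, rear face flush with the rear of the seat. Two armrests of 34×34 mm section run along each side from the seat's front edge to the front of the backrest, top faces 191 mm above the seat top and outer faces flush with the seat's x-edges; a 34×34 mm post under the front of each armrest stands on the seat at the front corner.


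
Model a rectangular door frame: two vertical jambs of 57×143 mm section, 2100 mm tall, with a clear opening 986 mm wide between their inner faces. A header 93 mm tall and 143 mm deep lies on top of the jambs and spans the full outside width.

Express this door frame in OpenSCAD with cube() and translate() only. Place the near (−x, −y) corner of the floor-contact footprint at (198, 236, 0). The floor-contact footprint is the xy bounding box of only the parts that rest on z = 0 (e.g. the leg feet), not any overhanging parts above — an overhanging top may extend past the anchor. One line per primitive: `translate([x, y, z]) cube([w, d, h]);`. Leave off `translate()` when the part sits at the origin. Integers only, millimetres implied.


translate([198, 236, 0]) cube([57, 143, 2100]);
translate([1241, 236, 0]) cube([57, 143, 2100]);
translate([198, 236, 2100]) cube([1100, 143, 93]);


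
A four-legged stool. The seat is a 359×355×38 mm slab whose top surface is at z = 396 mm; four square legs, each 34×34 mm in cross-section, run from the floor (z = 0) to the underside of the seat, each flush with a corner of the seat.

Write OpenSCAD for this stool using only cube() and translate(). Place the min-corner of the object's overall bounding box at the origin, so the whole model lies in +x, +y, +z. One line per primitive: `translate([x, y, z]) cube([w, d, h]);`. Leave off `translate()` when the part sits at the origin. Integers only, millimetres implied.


// leg_h = 396 - 38 = 358
translate([0, 0, 358]) cube([359, 355, 38]);
cube([34, 34, 358]);
translate([325, 0, 0]) cube([34, 34, 358]);
translate([0, 321, 0]) cube([34, 34, 358]);
translate([325, 321, 0]) cube([34, 34, 358]);


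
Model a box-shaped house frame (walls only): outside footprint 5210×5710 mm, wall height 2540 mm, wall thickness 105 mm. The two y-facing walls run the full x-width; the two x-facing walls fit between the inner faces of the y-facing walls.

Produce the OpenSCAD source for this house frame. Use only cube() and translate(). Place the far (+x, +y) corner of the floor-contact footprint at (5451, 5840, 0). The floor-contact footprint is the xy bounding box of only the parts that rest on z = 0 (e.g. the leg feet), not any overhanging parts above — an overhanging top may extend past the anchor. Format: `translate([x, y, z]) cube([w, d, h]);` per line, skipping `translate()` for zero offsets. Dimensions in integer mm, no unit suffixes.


translate([241, 130, 0]) cube([5210, 105, 2540]);
translate([241, 5735, 0]) cube([5210, 105, 2540]);
translate([241, 235, 0]) cube([105, 5500, 2540]);
translate([5346, 235, 0]) cube([105, 5500, 2540]);


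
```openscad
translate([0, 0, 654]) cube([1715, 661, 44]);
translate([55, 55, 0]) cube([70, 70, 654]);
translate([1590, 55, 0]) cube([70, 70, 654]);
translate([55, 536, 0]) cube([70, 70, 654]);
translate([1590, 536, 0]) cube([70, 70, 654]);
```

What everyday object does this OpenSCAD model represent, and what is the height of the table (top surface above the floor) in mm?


A table. The table height is 698 mm.

A 1715×661×44 slab sits at z = 654 on four 70 mm square posts — a table. The top surface is at 654 + 44 = 698 mm.


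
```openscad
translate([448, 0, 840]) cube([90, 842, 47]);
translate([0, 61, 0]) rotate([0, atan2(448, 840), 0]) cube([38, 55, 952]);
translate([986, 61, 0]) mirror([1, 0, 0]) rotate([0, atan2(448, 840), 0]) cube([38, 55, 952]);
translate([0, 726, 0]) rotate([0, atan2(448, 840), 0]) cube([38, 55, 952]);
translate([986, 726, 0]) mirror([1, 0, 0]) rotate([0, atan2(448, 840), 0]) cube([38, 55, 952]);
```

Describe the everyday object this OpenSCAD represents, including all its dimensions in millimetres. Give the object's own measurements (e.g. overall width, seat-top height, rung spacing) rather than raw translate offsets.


A sawhorse. A 90×842×47 mm beam (x, y, z) sits on two A-frame leg pairs. Each pair is two raked legs of 38×55 mm section (55 mm along y) splaying symmetrically in x. Each leg rises 840 mm vertically over 448 mm of horizontal reach and is 952 mm long along its own axis. Every leg's outer bottom edge rests on the floor and its outer top edge meets a bottom edge of the beam — the left legs (tilting toward +x) meet the beam's −x bottom edge, the right legs (their mirror images, tilting toward −x) meet its +x bottom edge — so the leg tops tuck under the beam, the beam's underside is 840 mm above the floor, and the feet are 986 mm apart outside-to-outside with the beam centred between them. The two leg pairs are set in 61 mm from either end of the beam.


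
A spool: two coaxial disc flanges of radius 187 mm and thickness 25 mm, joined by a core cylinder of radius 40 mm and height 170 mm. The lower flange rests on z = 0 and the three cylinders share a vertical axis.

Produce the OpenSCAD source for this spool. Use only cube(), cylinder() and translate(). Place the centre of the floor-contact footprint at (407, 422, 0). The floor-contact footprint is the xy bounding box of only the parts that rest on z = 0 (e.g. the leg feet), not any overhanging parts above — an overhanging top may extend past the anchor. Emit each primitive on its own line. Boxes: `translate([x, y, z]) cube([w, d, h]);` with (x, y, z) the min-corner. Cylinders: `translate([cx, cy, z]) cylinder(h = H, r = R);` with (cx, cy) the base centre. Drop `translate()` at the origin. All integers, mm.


translate([407, 422, 0]) cylinder(h = 25, r = 187);
translate([407, 422, 25]) cylinder(h = 170, r = 40);
translate([407, 422, 195]) cylinder(h = 25, r = 187);


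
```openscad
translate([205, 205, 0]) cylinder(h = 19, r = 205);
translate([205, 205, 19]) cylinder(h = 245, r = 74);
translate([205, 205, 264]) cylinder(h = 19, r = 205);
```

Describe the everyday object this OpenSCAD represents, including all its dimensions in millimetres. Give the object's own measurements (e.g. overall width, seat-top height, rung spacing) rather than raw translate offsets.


A spool: two coaxial disc flanges of radius 205 mm and thickness 19 mm, joined by a core cylinder of radius 74 mm and height 245 mm. The lower flange rests on z = 0 and the three cylinders share a vertical axis.


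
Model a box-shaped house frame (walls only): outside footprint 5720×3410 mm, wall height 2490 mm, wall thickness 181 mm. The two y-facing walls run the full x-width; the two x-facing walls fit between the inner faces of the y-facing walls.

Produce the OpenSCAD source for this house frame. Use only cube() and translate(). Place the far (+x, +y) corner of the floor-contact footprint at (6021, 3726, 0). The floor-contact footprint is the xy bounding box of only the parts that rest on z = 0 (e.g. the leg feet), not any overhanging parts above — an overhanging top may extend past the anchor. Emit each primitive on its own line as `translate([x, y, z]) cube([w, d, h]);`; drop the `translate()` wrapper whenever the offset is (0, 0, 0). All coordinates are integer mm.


translate([301, 316, 0]) cube([5720, 181, 2490]);
translate([301, 3545, 0]) cube([5720, 181, 2490]);
translate([301, 497, 0]) cube([181, 3048, 2490]);
translate([5840, 497, 0]) cube([181, 3048, 2490]);


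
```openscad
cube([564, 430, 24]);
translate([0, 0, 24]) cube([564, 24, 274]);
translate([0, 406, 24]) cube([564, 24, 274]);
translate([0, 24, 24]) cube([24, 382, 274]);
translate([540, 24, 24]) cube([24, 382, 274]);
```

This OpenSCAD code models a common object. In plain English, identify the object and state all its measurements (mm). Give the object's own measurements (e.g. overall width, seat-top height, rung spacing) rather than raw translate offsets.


An open-topped rectangular box: outside dimensions 564×430×298 mm, with a uniform wall and base thickness of 24 mm. The base is a full 564×430 slab on the floor; four walls sit on top of the base. The front and back walls (the −y and +y sides) span the full width; the two side walls fit between them.


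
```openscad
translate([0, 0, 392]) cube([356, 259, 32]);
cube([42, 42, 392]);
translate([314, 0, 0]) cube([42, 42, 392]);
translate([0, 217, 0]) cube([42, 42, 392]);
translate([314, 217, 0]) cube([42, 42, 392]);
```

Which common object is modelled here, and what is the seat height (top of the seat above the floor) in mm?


A stool. The seat height is 424 mm.

A 356×259×32 slab at z = 392 on four corner posts — a stool. The seat top is 392 + 32 = 424 mm.


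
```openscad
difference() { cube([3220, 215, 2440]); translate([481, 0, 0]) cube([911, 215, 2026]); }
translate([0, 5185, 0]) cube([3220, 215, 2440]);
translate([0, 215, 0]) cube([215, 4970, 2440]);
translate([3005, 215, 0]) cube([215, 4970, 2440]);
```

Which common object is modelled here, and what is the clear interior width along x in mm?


A single room. The interior width is 2790 mm.

Four walls enclosing a rectangle with a door in the front wall — a room. Outside width 3220 minus two 215 mm walls gives 2790 mm.


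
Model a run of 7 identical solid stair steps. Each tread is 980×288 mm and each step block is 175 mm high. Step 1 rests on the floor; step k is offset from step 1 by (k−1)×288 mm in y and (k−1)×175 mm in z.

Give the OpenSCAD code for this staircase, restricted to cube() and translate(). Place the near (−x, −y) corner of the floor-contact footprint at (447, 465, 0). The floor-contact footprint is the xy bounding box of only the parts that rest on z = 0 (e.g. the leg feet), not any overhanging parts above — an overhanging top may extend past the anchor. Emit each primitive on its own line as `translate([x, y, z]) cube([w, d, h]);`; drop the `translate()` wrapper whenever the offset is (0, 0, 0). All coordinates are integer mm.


translate([447, 465, 0]) cube([980, 288, 175]);
translate([447, 753, 175]) cube([980, 288, 175]);
translate([447, 1041, 350]) cube([980, 288, 175]);
translate([447, 1329, 525]) cube([980, 288, 175]);
translate([447, 1617, 700]) cube([980, 288, 175]);
translate([447, 1905, 875]) cube([980, 288, 175]);
translate([447, 2193, 1050]) cube([980, 288, 175]);


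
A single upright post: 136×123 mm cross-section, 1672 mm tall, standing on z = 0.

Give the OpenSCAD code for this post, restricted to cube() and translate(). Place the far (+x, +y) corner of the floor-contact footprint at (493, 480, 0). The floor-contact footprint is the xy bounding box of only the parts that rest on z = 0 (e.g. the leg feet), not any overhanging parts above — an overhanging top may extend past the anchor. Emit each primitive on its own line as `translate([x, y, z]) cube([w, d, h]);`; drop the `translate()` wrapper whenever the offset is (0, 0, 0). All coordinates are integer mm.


translate([357, 357, 0]) cube([136, 123, 1672]);


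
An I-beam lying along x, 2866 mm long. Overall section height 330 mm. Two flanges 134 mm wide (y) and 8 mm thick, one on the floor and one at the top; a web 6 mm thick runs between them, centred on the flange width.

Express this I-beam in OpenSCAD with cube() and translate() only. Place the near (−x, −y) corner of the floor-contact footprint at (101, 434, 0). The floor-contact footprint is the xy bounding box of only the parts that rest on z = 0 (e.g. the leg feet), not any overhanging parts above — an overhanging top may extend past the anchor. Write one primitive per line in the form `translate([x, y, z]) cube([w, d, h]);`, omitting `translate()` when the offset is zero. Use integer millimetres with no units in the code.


translate([101, 434, 0]) cube([2866, 134, 8]);
translate([101, 498, 8]) cube([2866, 6, 314]);
translate([101, 434, 322]) cube([2866, 134, 8]);


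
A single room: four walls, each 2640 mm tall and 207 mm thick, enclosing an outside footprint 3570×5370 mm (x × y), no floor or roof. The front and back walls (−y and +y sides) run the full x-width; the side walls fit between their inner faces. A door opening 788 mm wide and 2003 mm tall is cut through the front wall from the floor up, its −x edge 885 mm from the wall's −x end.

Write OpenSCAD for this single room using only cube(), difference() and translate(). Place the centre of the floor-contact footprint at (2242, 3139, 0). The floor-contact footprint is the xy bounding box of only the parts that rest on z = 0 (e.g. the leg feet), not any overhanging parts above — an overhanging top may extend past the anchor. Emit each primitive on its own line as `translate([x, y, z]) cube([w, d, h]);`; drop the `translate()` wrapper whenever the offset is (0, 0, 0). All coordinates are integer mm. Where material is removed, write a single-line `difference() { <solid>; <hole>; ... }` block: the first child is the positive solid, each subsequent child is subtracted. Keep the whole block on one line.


difference() { translate([457, 454, 0]) cube([3570, 207, 2640]); translate([1342, 454, 0]) cube([788, 207, 2003]); }
translate([457, 5617, 0]) cube([3570, 207, 2640]);
translate([457, 661, 0]) cube([207, 4956, 2640]);
translate([3820, 661, 0]) cube([207, 4956, 2640]);


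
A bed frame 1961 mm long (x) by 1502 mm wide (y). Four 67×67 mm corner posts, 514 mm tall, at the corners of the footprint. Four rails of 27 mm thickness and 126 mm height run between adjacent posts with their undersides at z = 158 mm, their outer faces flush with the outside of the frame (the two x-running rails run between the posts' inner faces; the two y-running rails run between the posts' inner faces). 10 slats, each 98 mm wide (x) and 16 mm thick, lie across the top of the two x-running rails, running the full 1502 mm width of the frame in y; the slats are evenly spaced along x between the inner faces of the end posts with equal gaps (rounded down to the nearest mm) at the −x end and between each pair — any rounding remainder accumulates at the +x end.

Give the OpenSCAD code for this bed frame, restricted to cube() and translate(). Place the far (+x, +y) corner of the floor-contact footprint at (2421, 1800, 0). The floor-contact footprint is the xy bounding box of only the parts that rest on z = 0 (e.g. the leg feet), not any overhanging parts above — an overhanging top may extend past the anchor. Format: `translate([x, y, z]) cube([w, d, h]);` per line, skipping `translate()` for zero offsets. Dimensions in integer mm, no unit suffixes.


// slat z = rail_z + rail_h = 158 + 126 = 284
// slat gap = ⌊(1827 − 10·98) / 11⌋ = 77
translate([460, 298, 0]) cube([67, 67, 514]);
translate([460, 1733, 0]) cube([67, 67, 514]);
translate([2354, 298, 0]) cube([67, 67, 514]);
translate([2354, 1733, 0]) cube([67, 67, 514]);
translate([527, 298, 158]) cube([1827, 27, 126]);
translate([527, 1773, 158]) cube([1827, 27, 126]);
translate([460, 365, 158]) cube([27, 1368, 126]);
translate([2394, 365, 158]) cube([27, 1368, 126]);
translate([604, 298, 284]) cube([98, 1502, 16]);
translate([779, 298, 284]) cube([98, 1502, 16]);
translate([954, 298, 284]) cube([98, 1502, 16]);
translate([1129, 298, 284]) cube([98, 1502, 16]);
translate([1304, 298, 284]) cube([98, 1502, 16]);
translate([1479, 298, 284]) cube([98, 1502, 16]);
translate([1654, 298, 284]) cube([98, 1502, 16]);
translate([1829, 298, 284]) cube([98, 1502, 16]);
translate([2004, 298, 284]) cube([98, 1502, 16]);
translate([2179, 298, 284]) cube([98, 1502, 16]);


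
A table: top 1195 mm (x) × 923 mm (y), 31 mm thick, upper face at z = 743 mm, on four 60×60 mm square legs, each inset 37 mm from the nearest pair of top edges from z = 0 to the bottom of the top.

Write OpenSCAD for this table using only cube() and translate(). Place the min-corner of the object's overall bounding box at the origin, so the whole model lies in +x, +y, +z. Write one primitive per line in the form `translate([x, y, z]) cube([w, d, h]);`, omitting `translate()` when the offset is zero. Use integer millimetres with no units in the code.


// leg_h = 743 - 31 = 712
translate([0, 0, 712]) cube([1195, 923, 31]);
translate([37, 37, 0]) cube([60, 60, 712]);
translate([1098, 37, 0]) cube([60, 60, 712]);
translate([37, 826, 0]) cube([60, 60, 712]);
translate([1098, 826, 0]) cube([60, 60, 712]);


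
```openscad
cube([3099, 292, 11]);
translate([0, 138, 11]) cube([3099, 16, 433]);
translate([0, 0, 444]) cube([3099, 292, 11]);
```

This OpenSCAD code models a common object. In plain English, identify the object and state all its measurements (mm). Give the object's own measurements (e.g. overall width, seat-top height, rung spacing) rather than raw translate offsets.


An I-beam lying along x, 3099 mm long. Overall section height 455 mm. Two flanges 292 mm wide (y) and 11 mm thick, one on the floor and one at the top; a web 16 mm thick runs between them, centred on the flange width.


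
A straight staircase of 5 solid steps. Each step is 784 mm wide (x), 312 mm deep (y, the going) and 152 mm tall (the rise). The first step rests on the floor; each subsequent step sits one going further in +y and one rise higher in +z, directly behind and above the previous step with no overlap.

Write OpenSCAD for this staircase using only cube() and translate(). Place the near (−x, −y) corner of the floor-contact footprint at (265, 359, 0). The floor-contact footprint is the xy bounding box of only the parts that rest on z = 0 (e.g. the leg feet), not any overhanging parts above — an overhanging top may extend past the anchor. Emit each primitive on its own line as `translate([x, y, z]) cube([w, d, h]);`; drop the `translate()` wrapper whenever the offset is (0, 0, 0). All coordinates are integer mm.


translate([265, 359, 0]) cube([784, 312, 152]);
translate([265, 671, 152]) cube([784, 312, 152]);
translate([265, 983, 304]) cube([784, 312, 152]);
translate([265, 1295, 456]) cube([784, 312, 152]);
translate([265, 1607, 608]) cube([784, 312, 152]);


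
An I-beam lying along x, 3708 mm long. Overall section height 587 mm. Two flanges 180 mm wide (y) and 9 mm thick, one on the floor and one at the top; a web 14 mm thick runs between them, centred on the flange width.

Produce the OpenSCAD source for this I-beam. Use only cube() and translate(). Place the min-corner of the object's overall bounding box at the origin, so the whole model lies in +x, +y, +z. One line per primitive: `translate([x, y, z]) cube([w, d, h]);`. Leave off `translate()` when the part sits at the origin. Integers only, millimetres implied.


cube([3708, 180, 9]);
translate([0, 83, 9]) cube([3708, 14, 569]);
translate([0, 0, 578]) cube([3708, 180, 9]);


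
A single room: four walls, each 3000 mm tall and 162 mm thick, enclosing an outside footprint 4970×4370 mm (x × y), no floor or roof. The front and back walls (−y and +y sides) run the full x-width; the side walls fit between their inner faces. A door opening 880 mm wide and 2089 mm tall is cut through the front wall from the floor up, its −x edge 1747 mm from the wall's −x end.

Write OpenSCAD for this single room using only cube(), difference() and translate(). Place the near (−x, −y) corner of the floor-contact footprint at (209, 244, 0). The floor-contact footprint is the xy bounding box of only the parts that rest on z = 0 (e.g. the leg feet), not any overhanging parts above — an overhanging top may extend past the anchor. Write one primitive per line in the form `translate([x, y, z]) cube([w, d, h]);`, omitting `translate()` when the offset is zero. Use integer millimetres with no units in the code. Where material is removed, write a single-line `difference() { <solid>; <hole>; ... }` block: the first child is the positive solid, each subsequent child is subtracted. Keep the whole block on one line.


difference() { translate([209, 244, 0]) cube([4970, 162, 3000]); translate([1956, 244, 0]) cube([880, 162, 2089]); }
translate([209, 4452, 0]) cube([4970, 162, 3000]);
translate([209, 406, 0]) cube([162, 4046, 3000]);
translate([5017, 406, 0]) cube([162, 4046, 3000]);


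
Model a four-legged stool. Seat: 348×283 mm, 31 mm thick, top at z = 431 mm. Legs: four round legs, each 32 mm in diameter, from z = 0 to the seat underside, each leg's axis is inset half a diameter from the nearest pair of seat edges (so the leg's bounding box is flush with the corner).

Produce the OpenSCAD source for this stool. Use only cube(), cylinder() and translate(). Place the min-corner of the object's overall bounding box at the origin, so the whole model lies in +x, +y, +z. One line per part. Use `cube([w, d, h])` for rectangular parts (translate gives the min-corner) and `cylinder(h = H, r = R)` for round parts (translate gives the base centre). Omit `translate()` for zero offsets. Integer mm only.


// leg_h = 431 - 31 = 400
translate([0, 0, 400]) cube([348, 283, 31]);
translate([16, 16, 0]) cylinder(h = 400, r = 16);
translate([332, 16, 0]) cylinder(h = 400, r = 16);
translate([16, 267, 0]) cylinder(h = 400, r = 16);
translate([332, 267, 0]) cylinder(h = 400, r = 16);


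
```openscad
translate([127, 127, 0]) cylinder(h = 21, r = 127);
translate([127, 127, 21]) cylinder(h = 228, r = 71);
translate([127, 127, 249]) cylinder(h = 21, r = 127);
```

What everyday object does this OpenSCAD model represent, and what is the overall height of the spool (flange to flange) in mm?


A spool. The overall height is 270 mm.

Three coaxial cylinders, large–small–large — a spool. Two 21 mm flanges and a 228 mm core give 21 + 228 + 21 = 270 mm.


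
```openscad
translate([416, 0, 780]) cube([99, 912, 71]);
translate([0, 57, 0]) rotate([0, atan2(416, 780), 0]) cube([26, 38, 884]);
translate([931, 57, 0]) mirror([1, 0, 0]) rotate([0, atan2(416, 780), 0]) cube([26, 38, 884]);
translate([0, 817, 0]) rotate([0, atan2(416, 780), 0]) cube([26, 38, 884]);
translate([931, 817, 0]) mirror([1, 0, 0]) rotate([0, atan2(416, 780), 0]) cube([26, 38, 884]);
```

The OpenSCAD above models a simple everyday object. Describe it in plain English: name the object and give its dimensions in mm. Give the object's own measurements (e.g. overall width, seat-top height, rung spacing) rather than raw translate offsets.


A sawhorse. A 99×912×71 mm beam (x, y, z) sits on two A-frame leg pairs. Each pair is two raked legs of 26×38 mm section (38 mm along y) splaying symmetrically in x. Each leg rises 780 mm vertically over 416 mm of horizontal reach and is 884 mm long along its own axis. Every leg's outer bottom edge rests on the floor and its outer top edge meets a bottom edge of the beam — the left legs (tilting toward +x) meet the beam's −x bottom edge, the right legs (their mirror images, tilting toward −x) meet its +x bottom edge — so the leg tops tuck under the beam, the beam's underside is 780 mm above the floor, and the feet are 931 mm apart outside-to-outside with the beam centred between them. The two leg pairs are set in 57 mm from either end of the beam.


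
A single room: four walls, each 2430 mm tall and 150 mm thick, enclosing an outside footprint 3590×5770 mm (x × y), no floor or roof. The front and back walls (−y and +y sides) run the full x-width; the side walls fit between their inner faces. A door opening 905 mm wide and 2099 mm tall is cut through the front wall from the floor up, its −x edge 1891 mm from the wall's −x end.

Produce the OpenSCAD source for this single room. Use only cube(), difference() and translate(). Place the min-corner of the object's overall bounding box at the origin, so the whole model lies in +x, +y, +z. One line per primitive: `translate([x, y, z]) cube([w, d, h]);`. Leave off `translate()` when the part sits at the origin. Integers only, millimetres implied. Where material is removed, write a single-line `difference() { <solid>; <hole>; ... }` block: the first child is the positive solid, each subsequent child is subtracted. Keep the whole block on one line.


difference() { cube([3590, 150, 2430]); translate([1891, 0, 0]) cube([905, 150, 2099]); }
translate([0, 5620, 0]) cube([3590, 150, 2430]);
translate([0, 150, 0]) cube([150, 5470, 2430]);
translate([3440, 150, 0]) cube([150, 5470, 2430]);
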